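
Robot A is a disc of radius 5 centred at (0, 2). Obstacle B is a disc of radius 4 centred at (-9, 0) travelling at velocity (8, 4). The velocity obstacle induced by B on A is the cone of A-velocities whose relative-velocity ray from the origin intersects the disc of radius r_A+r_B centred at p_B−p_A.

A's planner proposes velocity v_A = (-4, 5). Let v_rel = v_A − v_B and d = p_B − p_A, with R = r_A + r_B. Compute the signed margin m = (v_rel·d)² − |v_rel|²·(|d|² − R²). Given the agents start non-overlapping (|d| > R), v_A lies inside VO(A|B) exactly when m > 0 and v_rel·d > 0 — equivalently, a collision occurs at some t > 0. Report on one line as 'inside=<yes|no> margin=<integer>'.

d = (-9, -2),  |d|² = 85;  R = 5+4 = 9,  c = 85−9² = 4
v_rel = (-12, 1),  |v_rel|² = 145;  v_rel·d = (-12)·(-9) + (1)·(-2) = 106
145·t² − 212·t + 4 = 0  ⇒  m = 106² − 145·4 = 10656
m = 10656 > 0,  v_rel·d = 106 > 0  ⇒  inside

inside=yes margin=10656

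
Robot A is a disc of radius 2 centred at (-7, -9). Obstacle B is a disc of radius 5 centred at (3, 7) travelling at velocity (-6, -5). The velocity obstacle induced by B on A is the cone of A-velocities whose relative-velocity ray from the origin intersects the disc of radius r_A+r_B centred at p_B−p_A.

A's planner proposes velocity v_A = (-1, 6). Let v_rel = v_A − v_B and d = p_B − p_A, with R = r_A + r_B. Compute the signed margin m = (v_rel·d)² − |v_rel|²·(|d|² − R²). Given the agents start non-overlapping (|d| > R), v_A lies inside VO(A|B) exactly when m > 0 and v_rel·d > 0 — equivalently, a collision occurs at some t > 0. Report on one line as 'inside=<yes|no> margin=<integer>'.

d = (10, 16),  |d|² = 356;  R = 2+5 = 7,  c = 356−7² = 307
v_rel = (5, 11),  |v_rel|² = 146;  v_rel·d = (5)·(10) + (11)·(16) = 226
146·t² − 452·t + 307 = 0  ⇒  m = 226² − 146·307 = 6254
m = 6254 > 0,  v_rel·d = 226 > 0  ⇒  inside

inside=yes margin=6254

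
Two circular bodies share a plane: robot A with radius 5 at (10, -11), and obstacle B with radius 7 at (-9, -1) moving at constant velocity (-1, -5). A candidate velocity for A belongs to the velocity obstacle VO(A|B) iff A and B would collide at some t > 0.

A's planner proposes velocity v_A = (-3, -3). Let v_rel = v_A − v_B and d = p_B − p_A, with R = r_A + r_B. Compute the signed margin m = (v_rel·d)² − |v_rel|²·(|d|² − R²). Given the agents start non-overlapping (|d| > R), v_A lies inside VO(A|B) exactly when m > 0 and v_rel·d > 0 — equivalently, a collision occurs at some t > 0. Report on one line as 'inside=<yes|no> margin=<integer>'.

d = (-19, 10),  |d|² = 461;  R = 5+7 = 12,  c = 461−12² = 317
v_rel = (-2, 2),  |v_rel|² = 8;  v_rel·d = (-2)·(-19) + (2)·(10) = 58
8·t² − 116·t + 317 = 0  ⇒  m = 58² − 8·317 = 828
m = 828 > 0,  v_rel·d = 58 > 0  ⇒  inside

inside=yes margin=828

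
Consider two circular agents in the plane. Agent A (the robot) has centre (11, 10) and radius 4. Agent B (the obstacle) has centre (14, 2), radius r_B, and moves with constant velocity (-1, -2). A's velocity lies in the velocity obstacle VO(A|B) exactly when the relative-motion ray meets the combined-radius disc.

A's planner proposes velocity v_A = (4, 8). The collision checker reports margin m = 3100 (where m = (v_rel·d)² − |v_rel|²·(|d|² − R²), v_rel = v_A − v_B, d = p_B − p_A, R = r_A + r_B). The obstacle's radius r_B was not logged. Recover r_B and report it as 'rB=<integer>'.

m = 3100
d = (3, -8);  v_rel = (5, 10),  |v_rel|² = 125
v_rel×d = (5)·(-8) − (10)·(3) = -70
since m = R²·125 − (-70)²:  R² = (4900 + 3100) / 125 = 64
R = √64 = 8  ⇒  r_B = 8 − 4 = 4

rB=4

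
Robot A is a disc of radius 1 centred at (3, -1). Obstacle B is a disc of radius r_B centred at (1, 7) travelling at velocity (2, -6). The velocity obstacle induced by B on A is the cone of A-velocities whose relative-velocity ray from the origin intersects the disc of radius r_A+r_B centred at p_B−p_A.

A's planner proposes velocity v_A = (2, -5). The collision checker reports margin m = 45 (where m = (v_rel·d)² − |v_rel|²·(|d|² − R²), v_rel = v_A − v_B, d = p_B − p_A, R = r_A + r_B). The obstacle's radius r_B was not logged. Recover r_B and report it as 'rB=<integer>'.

m = 45
d = (-2, 8);  v_rel = (0, 1),  |v_rel|² = 1
v_rel×d = (0)·(8) − (1)·(-2) = 2
since m = R²·1 − 2²:  R² = (4 + 45) / 1 = 49
R = √49 = 7  ⇒  r_B = 7 − 1 = 6

rB=6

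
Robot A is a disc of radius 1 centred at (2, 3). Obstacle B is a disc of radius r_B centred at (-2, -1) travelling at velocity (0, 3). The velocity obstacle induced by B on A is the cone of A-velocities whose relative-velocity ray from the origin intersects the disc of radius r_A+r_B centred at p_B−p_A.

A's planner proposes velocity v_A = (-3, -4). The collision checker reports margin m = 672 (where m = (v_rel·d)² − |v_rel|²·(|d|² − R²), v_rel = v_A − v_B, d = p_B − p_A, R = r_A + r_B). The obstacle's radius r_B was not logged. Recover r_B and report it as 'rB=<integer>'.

m = 672
d = (-4, -4);  v_rel = (-3, -7),  |v_rel|² = 58
v_rel×d = (-3)·(-4) − (-7)·(-4) = -16
since m = R²·58 − (-16)²:  R² = (256 + 672) / 58 = 16
R = √16 = 4  ⇒  r_B = 4 − 1 = 3

rB=3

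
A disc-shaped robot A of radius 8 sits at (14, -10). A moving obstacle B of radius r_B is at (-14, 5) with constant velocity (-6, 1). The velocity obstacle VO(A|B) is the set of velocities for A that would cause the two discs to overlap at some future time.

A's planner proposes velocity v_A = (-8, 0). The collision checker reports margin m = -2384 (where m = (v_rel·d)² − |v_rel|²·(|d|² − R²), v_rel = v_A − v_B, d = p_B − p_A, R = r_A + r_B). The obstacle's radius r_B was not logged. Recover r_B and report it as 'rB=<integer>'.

m = -2384
d = (-28, 15);  v_rel = (-2, -1),  |v_rel|² = 5
v_rel×d = (-2)·(15) − (-1)·(-28) = -58
since m = R²·5 − (-58)²:  R² = (3364 + -2384) / 5 = 196
R = √196 = 14  ⇒  r_B = 14 − 8 = 6

rB=6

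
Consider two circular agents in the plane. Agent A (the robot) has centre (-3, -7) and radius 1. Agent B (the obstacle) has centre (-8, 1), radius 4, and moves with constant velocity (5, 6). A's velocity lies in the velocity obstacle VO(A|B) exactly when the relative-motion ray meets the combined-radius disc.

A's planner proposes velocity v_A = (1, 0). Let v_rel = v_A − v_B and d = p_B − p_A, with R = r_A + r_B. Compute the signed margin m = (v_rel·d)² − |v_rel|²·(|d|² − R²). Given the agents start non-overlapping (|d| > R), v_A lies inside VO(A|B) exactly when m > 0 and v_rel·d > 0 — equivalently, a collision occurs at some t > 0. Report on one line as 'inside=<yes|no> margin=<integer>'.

d = (-5, 8),  |d|² = 89;  R = 1+4 = 5,  c = 89−5² = 64
v_rel = (-4, -6),  |v_rel|² = 52;  v_rel·d = (-4)·(-5) + (-6)·(8) = -28
52·t² + 56·t + 64 = 0  ⇒  m = (-28)² − 52·64 = -2544
m = -2544 < 0,  v_rel·d = -28 < 0  ⇒  outside

inside=no margin=-2544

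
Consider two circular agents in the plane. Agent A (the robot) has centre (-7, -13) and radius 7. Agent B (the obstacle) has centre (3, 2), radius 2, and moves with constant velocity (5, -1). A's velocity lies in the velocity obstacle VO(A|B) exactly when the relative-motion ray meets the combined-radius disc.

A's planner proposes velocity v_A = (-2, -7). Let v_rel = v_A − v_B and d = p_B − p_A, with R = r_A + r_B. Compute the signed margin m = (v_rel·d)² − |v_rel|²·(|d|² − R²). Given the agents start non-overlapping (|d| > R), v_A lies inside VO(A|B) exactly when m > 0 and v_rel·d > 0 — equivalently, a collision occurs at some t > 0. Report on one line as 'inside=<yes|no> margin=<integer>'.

d = (10, 15),  |d|² = 325;  R = 7+2 = 9,  c = 325−9² = 244
v_rel = (-7, -6),  |v_rel|² = 85;  v_rel·d = (-7)·(10) + (-6)·(15) = -160
85·t² + 320·t + 244 = 0  ⇒  m = (-160)² − 85·244 = 4860
m = 4860 > 0,  v_rel·d = -160 < 0  ⇒  outside

inside=no margin=4860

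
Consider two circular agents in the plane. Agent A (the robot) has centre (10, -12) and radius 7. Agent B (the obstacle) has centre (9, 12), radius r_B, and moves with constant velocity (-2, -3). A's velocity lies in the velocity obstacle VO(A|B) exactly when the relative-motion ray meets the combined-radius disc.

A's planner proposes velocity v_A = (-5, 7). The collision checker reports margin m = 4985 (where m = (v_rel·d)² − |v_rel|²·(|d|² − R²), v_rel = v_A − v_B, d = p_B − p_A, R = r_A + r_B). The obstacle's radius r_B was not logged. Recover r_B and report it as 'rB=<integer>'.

m = 4985
d = (-1, 24);  v_rel = (-3, 10),  |v_rel|² = 109
v_rel×d = (-3)·(24) − (10)·(-1) = -62
since m = R²·109 − (-62)²:  R² = (3844 + 4985) / 109 = 81
R = √81 = 9  ⇒  r_B = 9 − 7 = 2

rB=2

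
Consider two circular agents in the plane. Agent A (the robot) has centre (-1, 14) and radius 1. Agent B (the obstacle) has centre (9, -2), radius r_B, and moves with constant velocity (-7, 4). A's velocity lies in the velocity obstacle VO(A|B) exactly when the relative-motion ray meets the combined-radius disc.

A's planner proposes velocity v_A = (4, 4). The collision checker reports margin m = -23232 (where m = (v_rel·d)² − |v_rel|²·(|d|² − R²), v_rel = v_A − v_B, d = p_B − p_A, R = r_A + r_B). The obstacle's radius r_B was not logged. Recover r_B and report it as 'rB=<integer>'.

m = -23232
d = (10, -16);  v_rel = (11, 0),  |v_rel|² = 121
v_rel×d = (11)·(-16) − (0)·(10) = -176
since m = R²·121 − (-176)²:  R² = (30976 + -23232) / 121 = 64
R = √64 = 8  ⇒  r_B = 8 − 1 = 7

rB=7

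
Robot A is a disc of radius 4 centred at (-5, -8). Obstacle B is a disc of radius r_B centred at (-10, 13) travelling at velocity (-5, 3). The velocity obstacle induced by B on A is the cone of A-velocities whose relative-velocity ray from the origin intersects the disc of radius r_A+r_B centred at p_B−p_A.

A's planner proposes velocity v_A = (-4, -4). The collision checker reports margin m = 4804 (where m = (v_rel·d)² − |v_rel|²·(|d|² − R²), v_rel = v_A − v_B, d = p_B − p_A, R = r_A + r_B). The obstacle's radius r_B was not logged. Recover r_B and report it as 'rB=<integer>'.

m = 4804
d = (-5, 21);  v_rel = (1, -7),  |v_rel|² = 50
v_rel×d = (1)·(21) − (-7)·(-5) = -14
since m = R²·50 − (-14)²:  R² = (196 + 4804) / 50 = 100
R = √100 = 10  ⇒  r_B = 10 − 4 = 6

rB=6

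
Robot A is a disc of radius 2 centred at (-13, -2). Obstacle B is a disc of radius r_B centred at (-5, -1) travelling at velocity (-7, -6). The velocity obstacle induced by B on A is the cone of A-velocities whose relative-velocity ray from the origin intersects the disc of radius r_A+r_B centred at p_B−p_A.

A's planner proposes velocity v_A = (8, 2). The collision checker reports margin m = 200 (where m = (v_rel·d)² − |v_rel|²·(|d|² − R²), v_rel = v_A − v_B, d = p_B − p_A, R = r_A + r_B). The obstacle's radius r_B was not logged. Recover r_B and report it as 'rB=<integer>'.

m = 200
d = (8, 1);  v_rel = (15, 8),  |v_rel|² = 289
v_rel×d = (15)·(1) − (8)·(8) = -49
since m = R²·289 − (-49)²:  R² = (2401 + 200) / 289 = 9
R = √9 = 3  ⇒  r_B = 3 − 2 = 1

rB=1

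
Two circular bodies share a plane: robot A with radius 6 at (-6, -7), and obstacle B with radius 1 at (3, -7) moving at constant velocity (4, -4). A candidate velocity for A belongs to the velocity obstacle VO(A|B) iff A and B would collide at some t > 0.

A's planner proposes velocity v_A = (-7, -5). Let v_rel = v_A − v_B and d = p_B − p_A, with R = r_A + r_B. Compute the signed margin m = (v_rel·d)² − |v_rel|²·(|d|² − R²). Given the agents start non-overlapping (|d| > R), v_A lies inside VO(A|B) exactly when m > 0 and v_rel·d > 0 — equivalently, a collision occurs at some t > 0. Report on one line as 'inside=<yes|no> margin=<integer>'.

d = (9, 0),  |d|² = 81;  R = 6+1 = 7,  c = 81−7² = 32
v_rel = (-11, -1),  |v_rel|² = 122;  v_rel·d = (-11)·(9) + (-1)·(0) = -99
122·t² + 198·t + 32 = 0  ⇒  m = (-99)² − 122·32 = 5897
m = 5897 > 0,  v_rel·d = -99 < 0  ⇒  outside

inside=no margin=5897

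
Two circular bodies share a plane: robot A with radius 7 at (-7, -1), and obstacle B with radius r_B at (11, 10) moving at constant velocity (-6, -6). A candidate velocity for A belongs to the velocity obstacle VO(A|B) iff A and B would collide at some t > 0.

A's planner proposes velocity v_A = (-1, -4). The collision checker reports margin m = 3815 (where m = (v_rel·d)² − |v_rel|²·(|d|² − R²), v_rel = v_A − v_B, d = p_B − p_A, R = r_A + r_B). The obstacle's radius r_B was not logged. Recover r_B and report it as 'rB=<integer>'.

m = 3815
d = (18, 11);  v_rel = (5, 2),  |v_rel|² = 29
v_rel×d = (5)·(11) − (2)·(18) = 19
since m = R²·29 − 19²:  R² = (361 + 3815) / 29 = 144
R = √144 = 12  ⇒  r_B = 12 − 7 = 5

rB=5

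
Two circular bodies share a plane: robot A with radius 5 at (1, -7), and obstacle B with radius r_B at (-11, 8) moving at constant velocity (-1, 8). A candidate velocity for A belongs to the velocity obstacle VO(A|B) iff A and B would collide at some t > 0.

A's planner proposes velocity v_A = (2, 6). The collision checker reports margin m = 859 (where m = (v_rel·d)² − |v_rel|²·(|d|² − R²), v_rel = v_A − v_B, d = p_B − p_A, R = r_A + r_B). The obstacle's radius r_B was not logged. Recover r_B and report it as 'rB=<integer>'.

m = 859
d = (-12, 15);  v_rel = (3, -2),  |v_rel|² = 13
v_rel×d = (3)·(15) − (-2)·(-12) = 21
since m = R²·13 − 21²:  R² = (441 + 859) / 13 = 100
R = √100 = 10  ⇒  r_B = 10 − 5 = 5

rB=5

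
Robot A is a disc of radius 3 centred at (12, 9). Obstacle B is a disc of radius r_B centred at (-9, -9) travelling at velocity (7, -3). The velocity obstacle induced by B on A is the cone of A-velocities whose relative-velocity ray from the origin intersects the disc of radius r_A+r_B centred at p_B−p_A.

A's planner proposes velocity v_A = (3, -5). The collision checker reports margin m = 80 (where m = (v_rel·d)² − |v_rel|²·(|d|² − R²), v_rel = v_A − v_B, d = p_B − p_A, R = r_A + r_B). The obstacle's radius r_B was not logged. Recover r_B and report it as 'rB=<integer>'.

m = 80
d = (-21, -18);  v_rel = (-4, -2),  |v_rel|² = 20
v_rel×d = (-4)·(-18) − (-2)·(-21) = 30
since m = R²·20 − 30²:  R² = (900 + 80) / 20 = 49
R = √49 = 7  ⇒  r_B = 7 − 3 = 4

rB=4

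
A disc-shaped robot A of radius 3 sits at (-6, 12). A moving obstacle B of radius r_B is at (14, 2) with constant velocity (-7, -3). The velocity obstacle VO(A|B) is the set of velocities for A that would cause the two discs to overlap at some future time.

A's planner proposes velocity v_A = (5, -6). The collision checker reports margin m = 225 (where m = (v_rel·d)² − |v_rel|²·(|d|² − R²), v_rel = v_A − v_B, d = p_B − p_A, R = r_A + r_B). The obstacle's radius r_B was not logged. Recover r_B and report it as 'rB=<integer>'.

m = 225
d = (20, -10);  v_rel = (12, -3),  |v_rel|² = 153
v_rel×d = (12)·(-10) − (-3)·(20) = -60
since m = R²·153 − (-60)²:  R² = (3600 + 225) / 153 = 25
R = √25 = 5  ⇒  r_B = 5 − 3 = 2

rB=2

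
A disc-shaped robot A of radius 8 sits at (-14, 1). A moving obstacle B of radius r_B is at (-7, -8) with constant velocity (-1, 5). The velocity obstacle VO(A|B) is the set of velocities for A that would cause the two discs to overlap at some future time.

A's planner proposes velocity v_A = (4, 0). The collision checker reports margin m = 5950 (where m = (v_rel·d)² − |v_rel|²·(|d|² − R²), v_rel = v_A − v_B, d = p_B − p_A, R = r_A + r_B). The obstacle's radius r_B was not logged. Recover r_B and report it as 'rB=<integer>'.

m = 5950
d = (7, -9);  v_rel = (5, -5),  |v_rel|² = 50
v_rel×d = (5)·(-9) − (-5)·(7) = -10
since m = R²·50 − (-10)²:  R² = (100 + 5950) / 50 = 121
R = √121 = 11  ⇒  r_B = 11 − 8 = 3

rB=3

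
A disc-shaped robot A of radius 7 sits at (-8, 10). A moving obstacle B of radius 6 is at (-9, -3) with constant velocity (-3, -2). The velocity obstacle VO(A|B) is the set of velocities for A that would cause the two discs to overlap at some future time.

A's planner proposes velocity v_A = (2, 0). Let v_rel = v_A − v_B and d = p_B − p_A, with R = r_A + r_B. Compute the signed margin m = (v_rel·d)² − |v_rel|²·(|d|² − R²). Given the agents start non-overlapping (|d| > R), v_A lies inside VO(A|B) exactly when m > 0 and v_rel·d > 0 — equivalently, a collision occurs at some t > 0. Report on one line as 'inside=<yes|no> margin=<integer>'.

d = (-1, -13),  |d|² = 170;  R = 7+6 = 13,  c = 170−13² = 1
v_rel = (5, 2),  |v_rel|² = 29;  v_rel·d = (5)·(-1) + (2)·(-13) = -31
29·t² + 62·t + 1 = 0  ⇒  m = (-31)² − 29·1 = 932
m = 932 > 0,  v_rel·d = -31 < 0  ⇒  outside

inside=no margin=932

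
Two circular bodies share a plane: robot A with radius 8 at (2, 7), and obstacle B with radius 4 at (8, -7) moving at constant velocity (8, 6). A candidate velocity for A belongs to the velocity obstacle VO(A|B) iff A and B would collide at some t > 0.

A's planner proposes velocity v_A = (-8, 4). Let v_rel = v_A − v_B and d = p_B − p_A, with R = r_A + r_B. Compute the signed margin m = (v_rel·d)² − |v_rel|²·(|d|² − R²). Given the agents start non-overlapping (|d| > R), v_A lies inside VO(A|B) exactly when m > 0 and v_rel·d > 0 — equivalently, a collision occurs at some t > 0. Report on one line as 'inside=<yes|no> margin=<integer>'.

d = (6, -14),  |d|² = 232;  R = 8+4 = 12,  c = 232−12² = 88
v_rel = (-16, -2),  |v_rel|² = 260;  v_rel·d = (-16)·(6) + (-2)·(-14) = -68
260·t² + 136·t + 88 = 0  ⇒  m = (-68)² − 260·88 = -18256
m = -18256 < 0,  v_rel·d = -68 < 0  ⇒  outside

inside=no margin=-18256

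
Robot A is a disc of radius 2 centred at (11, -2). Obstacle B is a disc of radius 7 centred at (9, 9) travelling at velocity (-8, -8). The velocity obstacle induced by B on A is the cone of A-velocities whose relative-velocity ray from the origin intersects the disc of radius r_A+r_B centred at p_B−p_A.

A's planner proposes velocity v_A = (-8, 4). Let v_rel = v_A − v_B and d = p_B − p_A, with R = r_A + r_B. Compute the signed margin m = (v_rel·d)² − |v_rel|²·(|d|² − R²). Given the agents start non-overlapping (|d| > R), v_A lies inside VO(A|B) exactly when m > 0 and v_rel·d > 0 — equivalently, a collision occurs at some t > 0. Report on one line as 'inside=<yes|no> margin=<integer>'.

d = (-2, 11),  |d|² = 125;  R = 2+7 = 9,  c = 125−9² = 44
v_rel = (0, 12),  |v_rel|² = 144;  v_rel·d = (0)·(-2) + (12)·(11) = 132
144·t² − 264·t + 44 = 0  ⇒  m = 132² − 144·44 = 11088
m = 11088 > 0,  v_rel·d = 132 > 0  ⇒  inside

inside=yes margin=11088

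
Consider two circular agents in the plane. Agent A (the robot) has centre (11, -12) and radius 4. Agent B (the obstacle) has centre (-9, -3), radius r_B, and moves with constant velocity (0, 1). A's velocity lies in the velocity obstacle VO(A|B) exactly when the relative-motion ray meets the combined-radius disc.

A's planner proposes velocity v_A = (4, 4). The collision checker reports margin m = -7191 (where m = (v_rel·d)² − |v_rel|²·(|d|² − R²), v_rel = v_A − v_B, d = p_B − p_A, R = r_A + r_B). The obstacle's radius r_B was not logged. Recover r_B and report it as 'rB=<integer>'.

m = -7191
d = (-20, 9);  v_rel = (4, 3),  |v_rel|² = 25
v_rel×d = (4)·(9) − (3)·(-20) = 96
since m = R²·25 − 96²:  R² = (9216 + -7191) / 25 = 81
R = √81 = 9  ⇒  r_B = 9 − 4 = 5

rB=5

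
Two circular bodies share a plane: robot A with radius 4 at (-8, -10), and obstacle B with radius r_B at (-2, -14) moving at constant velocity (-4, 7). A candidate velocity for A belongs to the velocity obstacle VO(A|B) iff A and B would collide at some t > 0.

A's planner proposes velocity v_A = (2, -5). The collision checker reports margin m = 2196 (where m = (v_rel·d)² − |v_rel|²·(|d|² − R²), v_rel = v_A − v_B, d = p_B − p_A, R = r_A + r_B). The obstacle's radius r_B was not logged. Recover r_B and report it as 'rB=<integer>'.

m = 2196
d = (6, -4);  v_rel = (6, -12),  |v_rel|² = 180
v_rel×d = (6)·(-4) − (-12)·(6) = 48
since m = R²·180 − 48²:  R² = (2304 + 2196) / 180 = 25
R = √25 = 5  ⇒  r_B = 5 − 4 = 1

rB=1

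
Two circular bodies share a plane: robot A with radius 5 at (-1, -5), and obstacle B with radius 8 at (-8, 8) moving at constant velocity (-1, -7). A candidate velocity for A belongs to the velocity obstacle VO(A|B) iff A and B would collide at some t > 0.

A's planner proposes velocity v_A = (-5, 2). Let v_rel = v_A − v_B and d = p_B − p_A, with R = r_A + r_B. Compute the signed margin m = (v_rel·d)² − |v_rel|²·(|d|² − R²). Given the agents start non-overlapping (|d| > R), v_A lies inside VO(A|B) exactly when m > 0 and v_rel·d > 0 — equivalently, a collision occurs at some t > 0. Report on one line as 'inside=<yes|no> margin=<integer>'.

d = (-7, 13),  |d|² = 218;  R = 5+8 = 13,  c = 218−13² = 49
v_rel = (-4, 9),  |v_rel|² = 97;  v_rel·d = (-4)·(-7) + (9)·(13) = 145
97·t² − 290·t + 49 = 0  ⇒  m = 145² − 97·49 = 16272
m = 16272 > 0,  v_rel·d = 145 > 0  ⇒  inside

inside=yes margin=16272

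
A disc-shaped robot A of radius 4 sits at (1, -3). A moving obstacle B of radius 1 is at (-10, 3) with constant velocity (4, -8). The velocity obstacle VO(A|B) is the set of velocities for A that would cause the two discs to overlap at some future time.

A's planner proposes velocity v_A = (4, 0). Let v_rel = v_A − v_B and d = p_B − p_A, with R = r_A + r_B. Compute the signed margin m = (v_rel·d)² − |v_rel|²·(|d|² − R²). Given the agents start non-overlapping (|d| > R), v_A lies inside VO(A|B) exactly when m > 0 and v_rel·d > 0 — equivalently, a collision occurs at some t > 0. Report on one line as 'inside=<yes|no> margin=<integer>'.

d = (-11, 6),  |d|² = 157;  R = 4+1 = 5,  c = 157−5² = 132
v_rel = (0, 8),  |v_rel|² = 64;  v_rel·d = (0)·(-11) + (8)·(6) = 48
64·t² − 96·t + 132 = 0  ⇒  m = 48² − 64·132 = -6144
m = -6144 < 0,  v_rel·d = 48 > 0  ⇒  outside

inside=no margin=-6144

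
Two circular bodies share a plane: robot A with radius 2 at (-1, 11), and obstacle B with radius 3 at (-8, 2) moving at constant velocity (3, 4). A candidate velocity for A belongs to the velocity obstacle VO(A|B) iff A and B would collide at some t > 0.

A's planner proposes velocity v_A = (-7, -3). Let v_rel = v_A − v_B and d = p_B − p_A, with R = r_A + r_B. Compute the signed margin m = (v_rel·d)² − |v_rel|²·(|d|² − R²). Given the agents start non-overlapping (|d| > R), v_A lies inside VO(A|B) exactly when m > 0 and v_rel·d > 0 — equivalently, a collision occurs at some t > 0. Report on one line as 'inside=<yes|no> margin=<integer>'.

d = (-7, -9),  |d|² = 130;  R = 2+3 = 5,  c = 130−5² = 105
v_rel = (-10, -7),  |v_rel|² = 149;  v_rel·d = (-10)·(-7) + (-7)·(-9) = 133
149·t² − 266·t + 105 = 0  ⇒  m = 133² − 149·105 = 2044
m = 2044 > 0,  v_rel·d = 133 > 0  ⇒  inside

inside=yes margin=2044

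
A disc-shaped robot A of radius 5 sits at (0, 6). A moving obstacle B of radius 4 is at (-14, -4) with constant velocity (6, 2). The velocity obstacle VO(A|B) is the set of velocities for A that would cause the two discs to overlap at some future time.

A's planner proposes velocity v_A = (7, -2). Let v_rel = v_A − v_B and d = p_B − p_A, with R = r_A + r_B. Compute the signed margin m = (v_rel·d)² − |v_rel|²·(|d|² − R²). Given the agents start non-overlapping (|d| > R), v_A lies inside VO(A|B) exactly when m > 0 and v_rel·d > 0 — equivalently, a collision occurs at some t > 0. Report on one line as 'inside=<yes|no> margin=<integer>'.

d = (-14, -10),  |d|² = 296;  R = 5+4 = 9,  c = 296−9² = 215
v_rel = (1, -4),  |v_rel|² = 17;  v_rel·d = (1)·(-14) + (-4)·(-10) = 26
17·t² − 52·t + 215 = 0  ⇒  m = 26² − 17·215 = -2979
m = -2979 < 0,  v_rel·d = 26 > 0  ⇒  outside

inside=no margin=-2979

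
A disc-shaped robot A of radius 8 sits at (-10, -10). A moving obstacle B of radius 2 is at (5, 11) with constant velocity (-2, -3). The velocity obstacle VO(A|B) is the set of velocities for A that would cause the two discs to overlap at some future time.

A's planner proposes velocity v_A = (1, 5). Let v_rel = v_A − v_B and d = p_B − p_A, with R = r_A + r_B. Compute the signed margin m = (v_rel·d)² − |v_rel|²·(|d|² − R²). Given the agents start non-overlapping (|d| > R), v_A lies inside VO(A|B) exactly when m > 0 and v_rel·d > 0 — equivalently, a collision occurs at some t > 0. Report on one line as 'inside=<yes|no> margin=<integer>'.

d = (15, 21),  |d|² = 666;  R = 8+2 = 10,  c = 666−10² = 566
v_rel = (3, 8),  |v_rel|² = 73;  v_rel·d = (3)·(15) + (8)·(21) = 213
73·t² − 426·t + 566 = 0  ⇒  m = 213² − 73·566 = 4051
m = 4051 > 0,  v_rel·d = 213 > 0  ⇒  inside

inside=yes margin=4051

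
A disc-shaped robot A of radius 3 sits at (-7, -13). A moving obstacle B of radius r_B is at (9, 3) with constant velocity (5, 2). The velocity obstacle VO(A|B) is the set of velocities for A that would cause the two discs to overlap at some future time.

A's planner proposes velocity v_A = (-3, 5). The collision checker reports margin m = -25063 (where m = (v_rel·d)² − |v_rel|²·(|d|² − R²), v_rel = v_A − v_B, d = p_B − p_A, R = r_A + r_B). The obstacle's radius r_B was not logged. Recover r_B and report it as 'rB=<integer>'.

m = -25063
d = (16, 16);  v_rel = (-8, 3),  |v_rel|² = 73
v_rel×d = (-8)·(16) − (3)·(16) = -176
since m = R²·73 − (-176)²:  R² = (30976 + -25063) / 73 = 81
R = √81 = 9  ⇒  r_B = 9 − 3 = 6

rB=6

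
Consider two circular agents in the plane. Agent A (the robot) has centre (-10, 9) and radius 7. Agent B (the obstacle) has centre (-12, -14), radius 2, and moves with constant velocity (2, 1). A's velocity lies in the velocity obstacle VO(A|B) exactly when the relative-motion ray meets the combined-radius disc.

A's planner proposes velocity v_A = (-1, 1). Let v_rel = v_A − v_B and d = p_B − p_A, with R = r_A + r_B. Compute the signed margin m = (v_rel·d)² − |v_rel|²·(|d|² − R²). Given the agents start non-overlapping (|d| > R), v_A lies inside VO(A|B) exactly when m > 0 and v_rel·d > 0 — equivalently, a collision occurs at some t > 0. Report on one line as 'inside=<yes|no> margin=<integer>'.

d = (-2, -23),  |d|² = 533;  R = 7+2 = 9,  c = 533−9² = 452
v_rel = (-3, 0),  |v_rel|² = 9;  v_rel·d = (-3)·(-2) + (0)·(-23) = 6
9·t² − 12·t + 452 = 0  ⇒  m = 6² − 9·452 = -4032
m = -4032 < 0,  v_rel·d = 6 > 0  ⇒  outside

inside=no margin=-4032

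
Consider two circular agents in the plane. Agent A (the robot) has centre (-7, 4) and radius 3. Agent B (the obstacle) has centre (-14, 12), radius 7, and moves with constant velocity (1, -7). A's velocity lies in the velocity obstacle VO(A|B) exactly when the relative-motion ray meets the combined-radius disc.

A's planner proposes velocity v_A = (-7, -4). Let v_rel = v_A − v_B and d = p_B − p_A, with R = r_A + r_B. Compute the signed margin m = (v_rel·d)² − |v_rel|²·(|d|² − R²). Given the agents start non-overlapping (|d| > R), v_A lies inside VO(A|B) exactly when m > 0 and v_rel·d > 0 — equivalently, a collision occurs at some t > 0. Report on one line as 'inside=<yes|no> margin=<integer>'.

d = (-7, 8),  |d|² = 113;  R = 3+7 = 10,  c = 113−10² = 13
v_rel = (-8, 3),  |v_rel|² = 73;  v_rel·d = (-8)·(-7) + (3)·(8) = 80
73·t² − 160·t + 13 = 0  ⇒  m = 80² − 73·13 = 5451
m = 5451 > 0,  v_rel·d = 80 > 0  ⇒  inside

inside=yes margin=5451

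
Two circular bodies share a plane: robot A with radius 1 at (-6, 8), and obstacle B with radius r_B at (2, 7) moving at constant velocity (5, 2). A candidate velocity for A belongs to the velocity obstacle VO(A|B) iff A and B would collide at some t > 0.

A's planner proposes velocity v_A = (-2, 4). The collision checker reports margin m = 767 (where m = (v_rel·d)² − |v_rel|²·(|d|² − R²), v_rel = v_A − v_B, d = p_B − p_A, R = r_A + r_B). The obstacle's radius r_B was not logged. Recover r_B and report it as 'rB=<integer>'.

m = 767
d = (8, -1);  v_rel = (-7, 2),  |v_rel|² = 53
v_rel×d = (-7)·(-1) − (2)·(8) = -9
since m = R²·53 − (-9)²:  R² = (81 + 767) / 53 = 16
R = √16 = 4  ⇒  r_B = 4 − 1 = 3

rB=3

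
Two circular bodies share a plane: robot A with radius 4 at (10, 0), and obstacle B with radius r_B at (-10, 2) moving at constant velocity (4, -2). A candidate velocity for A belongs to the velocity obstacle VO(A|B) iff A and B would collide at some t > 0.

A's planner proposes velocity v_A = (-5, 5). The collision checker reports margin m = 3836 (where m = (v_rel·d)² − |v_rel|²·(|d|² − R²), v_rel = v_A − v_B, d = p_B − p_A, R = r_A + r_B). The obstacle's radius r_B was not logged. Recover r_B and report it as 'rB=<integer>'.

m = 3836
d = (-20, 2);  v_rel = (-9, 7),  |v_rel|² = 130
v_rel×d = (-9)·(2) − (7)·(-20) = 122
since m = R²·130 − 122²:  R² = (14884 + 3836) / 130 = 144
R = √144 = 12  ⇒  r_B = 12 − 4 = 8

rB=8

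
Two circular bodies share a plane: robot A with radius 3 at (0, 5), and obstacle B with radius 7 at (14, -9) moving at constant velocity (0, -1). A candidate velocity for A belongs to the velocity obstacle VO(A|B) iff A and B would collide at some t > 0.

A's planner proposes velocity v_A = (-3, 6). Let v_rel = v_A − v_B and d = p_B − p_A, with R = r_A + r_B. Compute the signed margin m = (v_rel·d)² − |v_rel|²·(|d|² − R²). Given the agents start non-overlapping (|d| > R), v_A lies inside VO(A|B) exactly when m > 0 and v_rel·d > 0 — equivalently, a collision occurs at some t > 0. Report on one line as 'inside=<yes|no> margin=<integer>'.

d = (14, -14),  |d|² = 392;  R = 3+7 = 10,  c = 392−10² = 292
v_rel = (-3, 7),  |v_rel|² = 58;  v_rel·d = (-3)·(14) + (7)·(-14) = -140
58·t² + 280·t + 292 = 0  ⇒  m = (-140)² − 58·292 = 2664
m = 2664 > 0,  v_rel·d = -140 < 0  ⇒  outside

inside=no margin=2664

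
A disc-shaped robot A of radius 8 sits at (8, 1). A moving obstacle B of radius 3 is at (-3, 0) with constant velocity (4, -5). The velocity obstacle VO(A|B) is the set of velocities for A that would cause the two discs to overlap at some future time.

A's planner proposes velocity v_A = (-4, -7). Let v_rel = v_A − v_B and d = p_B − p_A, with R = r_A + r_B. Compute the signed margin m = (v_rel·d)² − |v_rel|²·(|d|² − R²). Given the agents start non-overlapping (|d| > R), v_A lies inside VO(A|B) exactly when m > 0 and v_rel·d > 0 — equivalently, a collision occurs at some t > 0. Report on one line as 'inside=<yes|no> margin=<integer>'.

d = (-11, -1),  |d|² = 122;  R = 8+3 = 11,  c = 122−11² = 1
v_rel = (-8, -2),  |v_rel|² = 68;  v_rel·d = (-8)·(-11) + (-2)·(-1) = 90
68·t² − 180·t + 1 = 0  ⇒  m = 90² − 68·1 = 8032
m = 8032 > 0,  v_rel·d = 90 > 0  ⇒  inside

inside=yes margin=8032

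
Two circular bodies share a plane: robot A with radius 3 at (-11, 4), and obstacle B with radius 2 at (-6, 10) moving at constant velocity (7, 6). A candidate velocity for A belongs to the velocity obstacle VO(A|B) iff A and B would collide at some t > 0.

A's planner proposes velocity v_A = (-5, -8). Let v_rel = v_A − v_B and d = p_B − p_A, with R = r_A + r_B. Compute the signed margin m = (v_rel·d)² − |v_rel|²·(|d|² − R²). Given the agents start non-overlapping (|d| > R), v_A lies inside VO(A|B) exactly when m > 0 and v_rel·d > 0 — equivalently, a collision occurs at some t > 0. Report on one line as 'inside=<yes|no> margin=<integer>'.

d = (5, 6),  |d|² = 61;  R = 3+2 = 5,  c = 61−5² = 36
v_rel = (-12, -14),  |v_rel|² = 340;  v_rel·d = (-12)·(5) + (-14)·(6) = -144
340·t² + 288·t + 36 = 0  ⇒  m = (-144)² − 340·36 = 8496
m = 8496 > 0,  v_rel·d = -144 < 0  ⇒  outside

inside=no margin=8496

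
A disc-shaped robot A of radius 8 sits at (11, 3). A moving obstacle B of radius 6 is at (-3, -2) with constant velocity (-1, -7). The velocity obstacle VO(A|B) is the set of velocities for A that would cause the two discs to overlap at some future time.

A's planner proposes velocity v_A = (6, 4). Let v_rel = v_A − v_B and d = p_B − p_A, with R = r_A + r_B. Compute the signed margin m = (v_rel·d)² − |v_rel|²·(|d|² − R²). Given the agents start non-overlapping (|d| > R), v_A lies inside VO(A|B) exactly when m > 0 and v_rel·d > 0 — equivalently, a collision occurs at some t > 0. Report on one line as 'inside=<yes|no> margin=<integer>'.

d = (-14, -5),  |d|² = 221;  R = 8+6 = 14,  c = 221−14² = 25
v_rel = (7, 11),  |v_rel|² = 170;  v_rel·d = (7)·(-14) + (11)·(-5) = -153
170·t² + 306·t + 25 = 0  ⇒  m = (-153)² − 170·25 = 19159
m = 19159 > 0,  v_rel·d = -153 < 0  ⇒  outside

inside=no margin=19159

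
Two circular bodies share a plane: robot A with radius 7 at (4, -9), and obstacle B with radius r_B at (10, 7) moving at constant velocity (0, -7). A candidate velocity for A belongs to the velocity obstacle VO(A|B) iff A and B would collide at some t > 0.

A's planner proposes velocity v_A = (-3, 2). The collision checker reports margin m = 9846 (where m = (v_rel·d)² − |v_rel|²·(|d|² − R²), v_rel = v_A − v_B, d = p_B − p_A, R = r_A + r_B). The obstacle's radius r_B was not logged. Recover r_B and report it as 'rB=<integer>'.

m = 9846
d = (6, 16);  v_rel = (-3, 9),  |v_rel|² = 90
v_rel×d = (-3)·(16) − (9)·(6) = -102
since m = R²·90 − (-102)²:  R² = (10404 + 9846) / 90 = 225
R = √225 = 15  ⇒  r_B = 15 − 7 = 8

rB=8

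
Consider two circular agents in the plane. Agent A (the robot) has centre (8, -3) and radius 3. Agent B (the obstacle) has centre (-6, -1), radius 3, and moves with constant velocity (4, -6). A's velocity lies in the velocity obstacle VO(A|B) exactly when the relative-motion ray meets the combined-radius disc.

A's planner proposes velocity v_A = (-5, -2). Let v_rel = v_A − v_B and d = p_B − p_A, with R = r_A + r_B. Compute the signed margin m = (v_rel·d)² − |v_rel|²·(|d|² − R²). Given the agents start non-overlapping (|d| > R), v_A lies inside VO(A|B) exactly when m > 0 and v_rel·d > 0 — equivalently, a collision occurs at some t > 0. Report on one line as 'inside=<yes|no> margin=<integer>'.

d = (-14, 2),  |d|² = 200;  R = 3+3 = 6,  c = 200−6² = 164
v_rel = (-9, 4),  |v_rel|² = 97;  v_rel·d = (-9)·(-14) + (4)·(2) = 134
97·t² − 268·t + 164 = 0  ⇒  m = 134² − 97·164 = 2048
m = 2048 > 0,  v_rel·d = 134 > 0  ⇒  inside

inside=yes margin=2048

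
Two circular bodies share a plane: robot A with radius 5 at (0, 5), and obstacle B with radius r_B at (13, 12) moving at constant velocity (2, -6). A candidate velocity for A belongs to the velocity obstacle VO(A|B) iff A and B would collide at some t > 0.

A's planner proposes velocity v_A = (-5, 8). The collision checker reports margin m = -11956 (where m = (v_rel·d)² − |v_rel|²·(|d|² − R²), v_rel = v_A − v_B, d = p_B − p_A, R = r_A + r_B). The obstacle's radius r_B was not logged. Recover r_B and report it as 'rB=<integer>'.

m = -11956
d = (13, 7);  v_rel = (-7, 14),  |v_rel|² = 245
v_rel×d = (-7)·(7) − (14)·(13) = -231
since m = R²·245 − (-231)²:  R² = (53361 + -11956) / 245 = 169
R = √169 = 13  ⇒  r_B = 13 − 5 = 8

rB=8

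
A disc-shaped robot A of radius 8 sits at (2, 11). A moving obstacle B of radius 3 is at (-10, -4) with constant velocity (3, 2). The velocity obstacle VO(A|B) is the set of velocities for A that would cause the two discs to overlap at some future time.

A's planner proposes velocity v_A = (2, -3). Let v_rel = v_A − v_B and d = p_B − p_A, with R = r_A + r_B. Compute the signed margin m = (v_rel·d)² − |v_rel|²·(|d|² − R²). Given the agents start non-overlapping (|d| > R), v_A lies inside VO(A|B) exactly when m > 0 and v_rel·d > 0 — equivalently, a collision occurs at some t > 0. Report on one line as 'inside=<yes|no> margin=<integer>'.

d = (-12, -15),  |d|² = 369;  R = 8+3 = 11,  c = 369−11² = 248
v_rel = (-1, -5),  |v_rel|² = 26;  v_rel·d = (-1)·(-12) + (-5)·(-15) = 87
26·t² − 174·t + 248 = 0  ⇒  m = 87² − 26·248 = 1121
m = 1121 > 0,  v_rel·d = 87 > 0  ⇒  inside

inside=yes margin=1121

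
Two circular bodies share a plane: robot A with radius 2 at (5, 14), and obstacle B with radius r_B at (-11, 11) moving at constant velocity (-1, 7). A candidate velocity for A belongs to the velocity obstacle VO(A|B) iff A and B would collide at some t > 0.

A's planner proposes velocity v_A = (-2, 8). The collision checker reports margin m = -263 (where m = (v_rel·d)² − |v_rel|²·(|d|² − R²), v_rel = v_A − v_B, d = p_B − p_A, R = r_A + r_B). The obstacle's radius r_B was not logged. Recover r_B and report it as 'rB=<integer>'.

m = -263
d = (-16, -3);  v_rel = (-1, 1),  |v_rel|² = 2
v_rel×d = (-1)·(-3) − (1)·(-16) = 19
since m = R²·2 − 19²:  R² = (361 + -263) / 2 = 49
R = √49 = 7  ⇒  r_B = 7 − 2 = 5

rB=5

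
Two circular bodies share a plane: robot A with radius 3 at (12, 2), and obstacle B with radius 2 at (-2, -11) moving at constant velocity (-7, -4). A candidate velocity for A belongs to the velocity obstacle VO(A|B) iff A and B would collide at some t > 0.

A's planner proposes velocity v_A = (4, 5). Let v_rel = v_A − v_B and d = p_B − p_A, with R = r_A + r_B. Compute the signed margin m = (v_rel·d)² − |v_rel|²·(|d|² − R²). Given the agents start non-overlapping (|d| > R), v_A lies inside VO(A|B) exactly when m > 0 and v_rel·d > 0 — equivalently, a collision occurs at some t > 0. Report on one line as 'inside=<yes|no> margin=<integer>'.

d = (-14, -13),  |d|² = 365;  R = 3+2 = 5,  c = 365−5² = 340
v_rel = (11, 9),  |v_rel|² = 202;  v_rel·d = (11)·(-14) + (9)·(-13) = -271
202·t² + 542·t + 340 = 0  ⇒  m = (-271)² − 202·340 = 4761
m = 4761 > 0,  v_rel·d = -271 < 0  ⇒  outside

inside=no margin=4761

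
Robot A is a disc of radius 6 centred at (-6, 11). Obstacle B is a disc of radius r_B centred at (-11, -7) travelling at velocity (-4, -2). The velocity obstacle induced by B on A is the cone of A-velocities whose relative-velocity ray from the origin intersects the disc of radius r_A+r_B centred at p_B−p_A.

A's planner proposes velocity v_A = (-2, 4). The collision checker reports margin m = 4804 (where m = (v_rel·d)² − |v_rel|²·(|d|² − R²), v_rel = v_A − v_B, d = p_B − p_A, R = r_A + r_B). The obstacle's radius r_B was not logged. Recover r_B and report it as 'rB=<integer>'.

m = 4804
d = (-5, -18);  v_rel = (2, 6),  |v_rel|² = 40
v_rel×d = (2)·(-18) − (6)·(-5) = -6
since m = R²·40 − (-6)²:  R² = (36 + 4804) / 40 = 121
R = √121 = 11  ⇒  r_B = 11 − 6 = 5

rB=5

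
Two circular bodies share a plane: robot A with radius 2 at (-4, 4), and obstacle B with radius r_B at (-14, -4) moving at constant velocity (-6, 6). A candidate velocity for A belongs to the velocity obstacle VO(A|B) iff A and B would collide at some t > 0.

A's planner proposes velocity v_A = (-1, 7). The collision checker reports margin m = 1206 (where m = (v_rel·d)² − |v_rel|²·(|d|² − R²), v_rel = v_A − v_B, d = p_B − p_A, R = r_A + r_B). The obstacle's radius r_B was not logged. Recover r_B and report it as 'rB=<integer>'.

m = 1206
d = (-10, -8);  v_rel = (5, 1),  |v_rel|² = 26
v_rel×d = (5)·(-8) − (1)·(-10) = -30
since m = R²·26 − (-30)²:  R² = (900 + 1206) / 26 = 81
R = √81 = 9  ⇒  r_B = 9 − 2 = 7

rB=7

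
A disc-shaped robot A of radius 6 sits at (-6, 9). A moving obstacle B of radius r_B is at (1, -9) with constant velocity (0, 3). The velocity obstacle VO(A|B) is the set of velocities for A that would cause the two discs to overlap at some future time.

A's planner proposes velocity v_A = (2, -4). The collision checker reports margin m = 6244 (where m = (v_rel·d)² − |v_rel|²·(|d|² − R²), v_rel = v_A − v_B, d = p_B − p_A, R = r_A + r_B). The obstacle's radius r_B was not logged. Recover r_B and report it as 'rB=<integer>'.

m = 6244
d = (7, -18);  v_rel = (2, -7),  |v_rel|² = 53
v_rel×d = (2)·(-18) − (-7)·(7) = 13
since m = R²·53 − 13²:  R² = (169 + 6244) / 53 = 121
R = √121 = 11  ⇒  r_B = 11 − 6 = 5

rB=5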